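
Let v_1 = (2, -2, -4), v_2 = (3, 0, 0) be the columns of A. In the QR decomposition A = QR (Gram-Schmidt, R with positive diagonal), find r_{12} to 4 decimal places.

r_{12} = 1.2247

v_1 = (2, -2, -4); ‖v_1‖ = 4.8990, so q_1 = (0.4082, -0.4082, -0.8165).
r_{12} = q_1·v_2 = 1.2247.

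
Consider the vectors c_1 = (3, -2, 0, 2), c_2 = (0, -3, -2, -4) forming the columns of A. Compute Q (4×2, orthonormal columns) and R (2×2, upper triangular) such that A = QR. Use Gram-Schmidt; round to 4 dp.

c_1 = (3, -2, 0, 2); ‖c_1‖ = 4.1231, so q_1 = (0.7276, -0.4851, 0.0000, 0.4851).
q_1·c_2 = 0.7276·0 + (-0.4851)·(-3) + 0.0000·(-2) + 0.4851·(-4) = -0.4851.
u_2 = c_2 + 0.4851·q_1 = (0.3529, -3.2353, -2.0000, -3.7647).
‖u_2‖ = 5.3633, so q_2 = (0.0658, -0.6032, -0.3729, -0.7019).

Q = [[0.7276, 0.0658], [-0.4851, -0.6032], [0.0000, -0.3729], [0.4851, -0.7019]], R = [[4.1231, -0.4851], [0.0000, 5.3633]]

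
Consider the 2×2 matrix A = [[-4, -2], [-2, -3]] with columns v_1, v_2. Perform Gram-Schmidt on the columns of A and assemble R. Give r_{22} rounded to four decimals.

v_1 = (-4, -2); ‖v_1‖ = 4.4721, so e_1 = (-0.8944, -0.4472).
e_1·v_2 = (-0.8944)·(-2) + (-0.4472)·(-3) = 3.1305.
u_2 = v_2 − 3.1305·e_1 = (0.8000, -1.6000).
r_{22} = ‖u_2‖ = 1.7889.

r_{22} = 1.7889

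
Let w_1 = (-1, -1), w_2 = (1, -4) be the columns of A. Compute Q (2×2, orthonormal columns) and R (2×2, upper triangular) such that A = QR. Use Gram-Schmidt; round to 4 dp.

Q = [[-0.7071, 0.7071], [-0.7071, -0.7071]], R = [[1.4142, 2.1213], [0.0000, 3.5355]]

w_1 = (-1, -1); ‖w_1‖ = 1.4142, so q_1 = (-0.7071, -0.7071).
q_1·w_2 = (-0.7071)·1 + (-0.7071)·(-4) = 2.1213.
u_2 = w_2 − 2.1213·q_1 = (2.5000, -2.5000).
‖u_2‖ = 3.5355, so q_2 = (0.7071, -0.7071).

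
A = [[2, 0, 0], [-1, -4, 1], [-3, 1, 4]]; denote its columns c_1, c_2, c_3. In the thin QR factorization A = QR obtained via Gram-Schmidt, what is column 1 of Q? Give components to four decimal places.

q_1 = (0.5345, -0.2673, -0.8018)

c_1 = (2, -1, -3); ‖c_1‖ = 3.7417, so q_1 = (0.5345, -0.2673, -0.8018).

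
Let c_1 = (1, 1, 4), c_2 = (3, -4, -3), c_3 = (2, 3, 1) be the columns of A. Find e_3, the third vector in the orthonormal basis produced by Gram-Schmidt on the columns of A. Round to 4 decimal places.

c_1 = (1, 1, 4); ‖c_1‖ = 4.2426, so e_1 = (0.2357, 0.2357, 0.9428).
e_1·c_2 = 0.2357·3 + 0.2357·(-4) + 0.9428·(-3) = -3.0641.
u_2 = c_2 + 3.0641·e_1 = (3.7222, -3.2778, -0.1111).
‖u_2‖ = 4.9610, so e_2 = (0.7503, -0.6607, -0.0224).
e_1·c_3 = 0.2357·2 + 0.2357·3 + 0.9428·1 = 2.1213; e_2·c_3 = 0.7503·2 + (-0.6607)·3 + (-0.0224)·1 = -0.5039.
u_3 = c_3 − 2.1213·e_1 + 0.5039·e_2 = (1.8781, 2.1670, -1.0113).
‖u_3‖ = 3.0407, so e_3 = (0.6176, 0.7127, -0.3326).

e_3 = (0.6176, 0.7127, -0.3326)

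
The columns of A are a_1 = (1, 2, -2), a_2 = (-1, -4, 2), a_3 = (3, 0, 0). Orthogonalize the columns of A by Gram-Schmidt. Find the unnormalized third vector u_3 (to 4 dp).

e_1 = a_1/‖a_1‖ = (1, 2, -2)/3.0000 = (0.3333, 0.6667, -0.6667).
r_{12} = e_1·a_2 = -4.3333.
u_2 = a_2 + 4.3333·e_1 = (0.4444, -1.1111, -0.8889).
‖u_2‖ = 1.4907, so e_2 = (0.2981, -0.7454, -0.5963).
r_{13} = e_1·a_3 = 1.0000; r_{23} = e_2·a_3 = 0.8944.
u_3 = a_3 − 1.0000·e_1 − 0.8944·e_2 = (2.4000, 0.0000, 1.2000).

u_3 = (2.4000, 0.0000, 1.2000)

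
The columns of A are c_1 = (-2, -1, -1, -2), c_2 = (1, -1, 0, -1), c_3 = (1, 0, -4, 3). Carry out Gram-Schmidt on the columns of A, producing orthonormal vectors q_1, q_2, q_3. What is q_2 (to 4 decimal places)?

q_1 = c_1/‖c_1‖ = (-2, -1, -1, -2)/3.1623 = (-0.6325, -0.3162, -0.3162, -0.6325).
r_{12} = q_1·c_2 = 0.3162.
u_2 = c_2 − 0.3162·q_1 = (1.2000, -0.9000, 0.1000, -0.8000).
‖u_2‖ = 1.7029, so q_2 = (0.7047, -0.5285, 0.0587, -0.4698).

q_2 = (0.7047, -0.5285, 0.0587, -0.4698)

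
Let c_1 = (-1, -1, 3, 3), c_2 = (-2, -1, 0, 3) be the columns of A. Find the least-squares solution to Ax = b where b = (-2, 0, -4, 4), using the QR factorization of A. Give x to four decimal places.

x = (-1.2059, 2.1765)

c_1 = (-1, -1, 3, 3); ‖c_1‖ = 4.4721, so q_1 = (-0.2236, -0.2236, 0.6708, 0.6708).
q_1·c_2 = (-0.2236)·(-2) + (-0.2236)·(-1) + 0.6708·0 + 0.6708·3 = 2.6833.
u_2 = c_2 − 2.6833·q_1 = (-1.4000, -0.4000, -1.8000, 1.2000).
‖u_2‖ = 2.6077, so q_2 = (-0.5369, -0.1534, -0.6903, 0.4602).
Qᵀb = (0.4472, 5.6755).
Back-substitute: x_2 = 5.6755/2.6077 = 2.1765.
x_1 = (0.4472 − 2.6833·2.1765)/4.4721 = -1.2059.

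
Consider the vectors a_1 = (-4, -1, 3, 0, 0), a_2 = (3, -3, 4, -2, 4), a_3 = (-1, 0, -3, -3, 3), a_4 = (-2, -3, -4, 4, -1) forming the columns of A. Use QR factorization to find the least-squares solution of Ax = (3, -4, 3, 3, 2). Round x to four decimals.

e_1 = a_1/‖a_1‖ = (-4, -1, 3, 0, 0)/5.0990 = (-0.7845, -0.1961, 0.5883, 0.0000, 0.0000).
r_{12} = e_1·a_2 = 0.5883.
u_2 = a_2 − 0.5883·e_1 = (3.4615, -2.8846, 3.6538, -2.0000, 4.0000).
‖u_2‖ = 7.3249, so e_2 = (0.4726, -0.3938, 0.4988, -0.2730, 0.5461).
r_{13} = e_1·a_3 = -0.9806; r_{23} = e_2·a_3 = 0.4883.
u_3 = a_3 + 0.9806·e_1 − 0.4883·e_2 = (-2.0000, 0.0000, -2.6667, -2.8667, 2.7333).
‖u_3‖ = 5.1769, so e_3 = (-0.3863, 0.0000, -0.5151, -0.5537, 0.5280).
r_{14} = e_1·a_4 = -0.1961; r_{24} = e_2·a_4 = -3.3973; r_{34} = e_3·a_4 = 0.0901.
u_4 = a_4 + 0.1961·e_1 + 3.3973·e_2 − 0.0901·e_3 = (-0.5136, -4.3763, -2.1435, 3.1223, 0.8076).
‖u_4‖ = 5.8662, so e_4 = (-0.0875, -0.7460, -0.3654, 0.5323, 0.1377).
Qᵀb = (0.1961, 4.7625, -3.3096, 3.4974).
Back-substitute: x_4 = 3.4974/5.8662 = 0.5962.
x_3 = (-3.3096 − 0.0901·0.5962)/5.1769 = -0.6497.
x_2 = (4.7625 − 0.4883·(-0.6497) + 3.3973·0.5962)/7.3249 = 0.9700.
x_1 = (0.1961 − 0.5883·0.9700 + 0.9806·(-0.6497) + 0.1961·0.5962)/5.0990 = -0.1755.

x = (-0.1755, 0.9700, -0.6497, 0.5962)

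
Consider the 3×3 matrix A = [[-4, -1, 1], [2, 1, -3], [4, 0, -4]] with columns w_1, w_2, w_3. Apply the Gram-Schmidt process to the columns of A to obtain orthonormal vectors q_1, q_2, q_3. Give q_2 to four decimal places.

q_2 = (-0.3333, 0.6667, -0.6667)

q_1 = w_1/‖w_1‖ = (-4, 2, 4)/6.0000 = (-0.6667, 0.3333, 0.6667).
r_{12} = q_1·w_2 = 1.0000.
u_2 = w_2 − 1.0000·q_1 = (-0.3333, 0.6667, -0.6667).
‖u_2‖ = 1.0000, so q_2 = (-0.3333, 0.6667, -0.6667).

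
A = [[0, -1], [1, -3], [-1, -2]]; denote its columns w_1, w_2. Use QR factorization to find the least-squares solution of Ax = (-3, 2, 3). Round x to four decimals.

q_1 = w_1/‖w_1‖ = (0, 1, -1)/1.4142 = (0.0000, 0.7071, -0.7071).
r_{12} = q_1·w_2 = -0.7071.
u_2 = w_2 + 0.7071·q_1 = (-1.0000, -2.5000, -2.5000).
‖u_2‖ = 3.6742, so q_2 = (-0.2722, -0.6804, -0.6804).
Qᵀb = (-0.7071, -2.5856).
Back-substitute: x_2 = -2.5856/3.6742 = -0.7037.
x_1 = (-0.7071 + 0.7071·(-0.7037))/1.4142 = -0.8519.

x = (-0.8519, -0.7037)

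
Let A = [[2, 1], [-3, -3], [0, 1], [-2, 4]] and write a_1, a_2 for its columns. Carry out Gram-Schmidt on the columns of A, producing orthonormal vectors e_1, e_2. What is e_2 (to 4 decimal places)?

a_1 = (2, -3, 0, -2); ‖a_1‖ = 4.1231, so e_1 = (0.4851, -0.7276, 0.0000, -0.4851).
e_1·a_2 = 0.4851·1 + (-0.7276)·(-3) + 0.0000·1 + (-0.4851)·4 = 0.7276.
u_2 = a_2 − 0.7276·e_1 = (0.6471, -2.4706, 1.0000, 4.3529).
‖u_2‖ = 5.1450, so e_2 = (0.1258, -0.4802, 0.1944, 0.8461).

e_2 = (0.1258, -0.4802, 0.1944, 0.8461)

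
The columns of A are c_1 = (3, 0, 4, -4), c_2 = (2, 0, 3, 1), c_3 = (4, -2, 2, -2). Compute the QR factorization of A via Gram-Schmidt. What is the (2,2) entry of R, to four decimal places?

c_1 = (3, 0, 4, -4); ‖c_1‖ = 6.4031, so q_1 = (0.4685, 0.0000, 0.6247, -0.6247).
q_1·c_2 = 0.4685·2 + 0.0000·0 + 0.6247·3 + (-0.6247)·1 = 2.1864.
u_2 = c_2 − 2.1864·q_1 = (0.9756, 0.0000, 1.6341, 2.3659).
r_{22} = ‖u_2‖ = 3.0364.

r_{22} = 3.0364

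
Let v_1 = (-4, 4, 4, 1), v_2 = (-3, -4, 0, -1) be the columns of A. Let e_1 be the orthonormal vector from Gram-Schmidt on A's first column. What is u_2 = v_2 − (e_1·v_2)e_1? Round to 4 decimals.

u_2 = (-3.4082, -3.5918, 0.4082, -0.8980)

e_1 = v_1/‖v_1‖ = (-4, 4, 4, 1)/7.0000 = (-0.5714, 0.5714, 0.5714, 0.1429).
r_{12} = e_1·v_2 = -0.7143.
u_2 = v_2 + 0.7143·e_1 = (-3.4082, -3.5918, 0.4082, -0.8980).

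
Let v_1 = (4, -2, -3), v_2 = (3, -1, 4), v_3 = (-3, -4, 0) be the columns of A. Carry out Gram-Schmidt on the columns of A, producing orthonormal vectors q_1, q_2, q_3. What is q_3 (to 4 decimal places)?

v_1 = (4, -2, -3); ‖v_1‖ = 5.3852, so q_1 = (0.7428, -0.3714, -0.5571).
q_1·v_2 = 0.7428·3 + (-0.3714)·(-1) + (-0.5571)·4 = 0.3714.
u_2 = v_2 − 0.3714·q_1 = (2.7241, -0.8621, 4.2069).
‖u_2‖ = 5.0855, so q_2 = (0.5357, -0.1695, 0.8272).
q_1·v_3 = 0.7428·(-3) + (-0.3714)·(-4) + (-0.5571)·0 = -0.7428; q_2·v_3 = 0.5357·(-3) + (-0.1695)·(-4) + 0.8272·0 = -0.9289.
u_3 = v_3 + 0.7428·q_1 + 0.9289·q_2 = (-1.9507, -4.4333, 0.3547).
‖u_3‖ = 4.8565, so q_3 = (-0.4017, -0.9129, 0.0730).

q_3 = (-0.4017, -0.9129, 0.0730)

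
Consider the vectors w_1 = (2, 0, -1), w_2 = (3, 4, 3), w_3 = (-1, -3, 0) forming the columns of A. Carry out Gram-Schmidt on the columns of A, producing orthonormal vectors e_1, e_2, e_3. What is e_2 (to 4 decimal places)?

w_1 = (2, 0, -1); ‖w_1‖ = 2.2361, so e_1 = (0.8944, 0.0000, -0.4472).
e_1·w_2 = 0.8944·3 + 0.0000·4 + (-0.4472)·3 = 1.3416.
u_2 = w_2 − 1.3416·e_1 = (1.8000, 4.0000, 3.6000).
‖u_2‖ = 5.6745, so e_2 = (0.3172, 0.7049, 0.6344).

e_2 = (0.3172, 0.7049, 0.6344)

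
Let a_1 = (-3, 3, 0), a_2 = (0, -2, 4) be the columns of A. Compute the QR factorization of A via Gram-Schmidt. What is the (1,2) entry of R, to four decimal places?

q_1 = a_1/‖a_1‖ = (-3, 3, 0)/4.2426 = (-0.7071, 0.7071, 0.0000).
r_{12} = q_1·a_2 = -1.4142.

r_{12} = -1.4142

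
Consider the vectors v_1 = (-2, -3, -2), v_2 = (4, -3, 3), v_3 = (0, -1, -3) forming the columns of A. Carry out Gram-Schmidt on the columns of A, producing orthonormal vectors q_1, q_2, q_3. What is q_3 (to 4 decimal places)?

q_3 = (0.6379, 0.0850, -0.7654)

v_1 = (-2, -3, -2); ‖v_1‖ = 4.1231, so q_1 = (-0.4851, -0.7276, -0.4851).
q_1·v_2 = (-0.4851)·4 + (-0.7276)·(-3) + (-0.4851)·3 = -1.2127.
u_2 = v_2 + 1.2127·q_1 = (3.4118, -3.8824, 2.4118).
‖u_2‖ = 5.7035, so q_2 = (0.5982, -0.6807, 0.4229).
q_1·v_3 = (-0.4851)·0 + (-0.7276)·(-1) + (-0.4851)·(-3) = 2.1828; q_2·v_3 = 0.5982·0 + (-0.6807)·(-1) + 0.4229·(-3) = -0.5879.
u_3 = v_3 − 2.1828·q_1 + 0.5879·q_2 = (1.4105, 0.1881, -1.6926).
‖u_3‖ = 2.2113, so q_3 = (0.6379, 0.0850, -0.7654).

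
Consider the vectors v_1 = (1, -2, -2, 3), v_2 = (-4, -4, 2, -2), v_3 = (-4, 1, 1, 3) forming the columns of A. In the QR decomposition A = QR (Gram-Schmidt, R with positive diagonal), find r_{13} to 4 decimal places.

r_{13} = 0.2357

e_1 = v_1/‖v_1‖ = (1, -2, -2, 3)/4.2426 = (0.2357, -0.4714, -0.4714, 0.7071).
r_{13} = e_1·v_3 = 0.2357.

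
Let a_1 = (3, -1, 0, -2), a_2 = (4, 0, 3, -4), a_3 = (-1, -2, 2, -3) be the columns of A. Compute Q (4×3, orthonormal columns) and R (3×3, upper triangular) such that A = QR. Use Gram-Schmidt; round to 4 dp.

Q = [[0.8018, -0.0810, -0.5428], [-0.2673, 0.4052, -0.6895], [0.0000, 0.8510, 0.0978], [-0.5345, -0.3242, -0.4695]], R = [[3.7417, 5.3452, 1.3363], [0.0000, 3.5254, 1.9451], [0.0000, 0.0000, 3.5258]]

e_1 = a_1/‖a_1‖ = (3, -1, 0, -2)/3.7417 = (0.8018, -0.2673, 0.0000, -0.5345).
r_{12} = e_1·a_2 = 5.3452.
u_2 = a_2 − 5.3452·e_1 = (-0.2857, 1.4286, 3.0000, -1.1429).
‖u_2‖ = 3.5254, so e_2 = (-0.0810, 0.4052, 0.8510, -0.3242).
r_{13} = e_1·a_3 = 1.3363; r_{23} = e_2·a_3 = 1.9451.
u_3 = a_3 − 1.3363·e_1 − 1.9451·e_2 = (-1.9138, -2.4310, 0.3448, -1.6552).
‖u_3‖ = 3.5258, so e_3 = (-0.5428, -0.6895, 0.0978, -0.4695).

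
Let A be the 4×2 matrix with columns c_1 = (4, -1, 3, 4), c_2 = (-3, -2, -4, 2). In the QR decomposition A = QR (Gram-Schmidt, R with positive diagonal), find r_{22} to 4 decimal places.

r_{22} = 5.3229

e_1 = c_1/‖c_1‖ = (4, -1, 3, 4)/6.4807 = (0.6172, -0.1543, 0.4629, 0.6172).
r_{12} = e_1·c_2 = -2.1602.
u_2 = c_2 + 2.1602·e_1 = (-1.6667, -2.3333, -3.0000, 3.3333).
r_{22} = ‖u_2‖ = 5.3229.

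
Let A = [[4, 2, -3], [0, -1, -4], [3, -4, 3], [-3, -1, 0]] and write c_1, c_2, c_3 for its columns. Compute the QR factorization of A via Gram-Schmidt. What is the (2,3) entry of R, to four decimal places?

q_1 = c_1/‖c_1‖ = (4, 0, 3, -3)/5.8310 = (0.6860, 0.0000, 0.5145, -0.5145).
r_{12} = q_1·c_2 = -0.1715.
u_2 = c_2 + 0.1715·q_1 = (2.1176, -1.0000, -3.9118, -1.0882).
‖u_2‖ = 4.6873, so q_2 = (0.4518, -0.2133, -0.8345, -0.2322).
r_{23} = q_2·c_3 = -3.0056.

r_{23} = -3.0056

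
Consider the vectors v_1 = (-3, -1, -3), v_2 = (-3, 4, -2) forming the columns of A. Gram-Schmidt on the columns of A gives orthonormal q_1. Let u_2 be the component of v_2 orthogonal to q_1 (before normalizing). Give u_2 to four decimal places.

v_1 = (-3, -1, -3); ‖v_1‖ = 4.3589, so q_1 = (-0.6882, -0.2294, -0.6882).
q_1·v_2 = (-0.6882)·(-3) + (-0.2294)·4 + (-0.6882)·(-2) = 2.5236.
u_2 = v_2 − 2.5236·q_1 = (-1.2632, 4.5789, -0.2632).

u_2 = (-1.2632, 4.5789, -0.2632)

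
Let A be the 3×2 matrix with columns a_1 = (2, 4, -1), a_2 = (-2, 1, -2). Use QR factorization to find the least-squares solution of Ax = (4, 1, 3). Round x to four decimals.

q_1 = a_1/‖a_1‖ = (2, 4, -1)/4.5826 = (0.4364, 0.8729, -0.2182).
r_{12} = q_1·a_2 = 0.4364.
u_2 = a_2 − 0.4364·q_1 = (-2.1905, 0.6190, -1.9048).
‖u_2‖ = 2.9681, so q_2 = (-0.7380, 0.2086, -0.6417).
Qᵀb = (1.9640, -4.6687).
Back-substitute: x_2 = -4.6687/2.9681 = -1.5730.
x_1 = (1.9640 − 0.4364·(-1.5730))/4.5826 = 0.5784.

x = (0.5784, -1.5730)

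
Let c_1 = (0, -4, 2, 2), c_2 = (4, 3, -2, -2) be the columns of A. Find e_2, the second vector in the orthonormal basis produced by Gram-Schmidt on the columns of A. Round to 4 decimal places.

e_1 = c_1/‖c_1‖ = (0, -4, 2, 2)/4.8990 = (0.0000, -0.8165, 0.4082, 0.4082).
r_{12} = e_1·c_2 = -4.0825.
u_2 = c_2 + 4.0825·e_1 = (4.0000, -0.3333, -0.3333, -0.3333).
‖u_2‖ = 4.0415, so e_2 = (0.9897, -0.0825, -0.0825, -0.0825).

e_2 = (0.9897, -0.0825, -0.0825, -0.0825)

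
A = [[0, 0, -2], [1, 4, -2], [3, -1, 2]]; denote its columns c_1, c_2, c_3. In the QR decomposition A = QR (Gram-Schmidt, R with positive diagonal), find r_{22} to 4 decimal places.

r_{22} = 4.1110

c_1 = (0, 1, 3); ‖c_1‖ = 3.1623, so q_1 = (0.0000, 0.3162, 0.9487).
q_1·c_2 = 0.0000·0 + 0.3162·4 + 0.9487·(-1) = 0.3162.
u_2 = c_2 − 0.3162·q_1 = (0.0000, 3.9000, -1.3000).
r_{22} = ‖u_2‖ = 4.1110.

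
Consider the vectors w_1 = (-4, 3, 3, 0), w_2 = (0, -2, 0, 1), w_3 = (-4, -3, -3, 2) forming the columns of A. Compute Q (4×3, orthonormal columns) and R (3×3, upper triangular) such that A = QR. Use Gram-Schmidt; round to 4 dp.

q_1 = w_1/‖w_1‖ = (-4, 3, 3, 0)/5.8310 = (-0.6860, 0.5145, 0.5145, 0.0000).
r_{12} = q_1·w_2 = -1.0290.
u_2 = w_2 + 1.0290·q_1 = (-0.7059, -1.4706, 0.5294, 1.0000).
‖u_2‖ = 1.9852, so q_2 = (-0.3556, -0.7408, 0.2667, 0.5037).
r_{13} = q_1·w_3 = -0.3430; r_{23} = q_2·w_3 = 3.8520.
u_3 = w_3 + 0.3430·q_1 − 3.8520·q_2 = (-2.8657, 0.0299, -3.8507, 0.0597).
‖u_3‖ = 4.8005, so q_3 = (-0.5970, 0.0062, -0.8022, 0.0124).

Q = [[-0.6860, -0.3556, -0.5970], [0.5145, -0.7408, 0.0062], [0.5145, 0.2667, -0.8022], [0.0000, 0.5037, 0.0124]], R = [[5.8310, -1.0290, -0.3430], [0.0000, 1.9852, 3.8520], [0.0000, 0.0000, 4.8005]]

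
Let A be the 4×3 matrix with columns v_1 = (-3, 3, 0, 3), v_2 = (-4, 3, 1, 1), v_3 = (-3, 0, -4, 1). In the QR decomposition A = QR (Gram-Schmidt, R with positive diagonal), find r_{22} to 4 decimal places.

r_{22} = 2.3805

v_1 = (-3, 3, 0, 3); ‖v_1‖ = 5.1962, so e_1 = (-0.5774, 0.5774, 0.0000, 0.5774).
e_1·v_2 = (-0.5774)·(-4) + 0.5774·3 + 0.0000·1 + 0.5774·1 = 4.6188.
u_2 = v_2 − 4.6188·e_1 = (-1.3333, 0.3333, 1.0000, -1.6667).
r_{22} = ‖u_2‖ = 2.3805.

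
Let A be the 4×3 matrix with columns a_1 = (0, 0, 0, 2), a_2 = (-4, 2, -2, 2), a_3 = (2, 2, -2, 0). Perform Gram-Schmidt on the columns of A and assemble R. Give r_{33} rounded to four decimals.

r_{33} = 3.4641

a_1 = (0, 0, 0, 2); ‖a_1‖ = 2.0000, so e_1 = (0.0000, 0.0000, 0.0000, 1.0000).
e_1·a_2 = 0.0000·(-4) + 0.0000·2 + 0.0000·(-2) + 1.0000·2 = 2.0000.
u_2 = a_2 − 2.0000·e_1 = (-4.0000, 2.0000, -2.0000, 0.0000).
‖u_2‖ = 4.8990, so e_2 = (-0.8165, 0.4082, -0.4082, 0.0000).
e_1·a_3 = 0.0000·2 + 0.0000·2 + 0.0000·(-2) + 1.0000·0 = 0.0000; e_2·a_3 = (-0.8165)·2 + 0.4082·2 + (-0.4082)·(-2) + 0.0000·0 = 0.0000.
u_3 = a_3 + 0.0000·e_1 + 0.0000·e_2 = (2.0000, 2.0000, -2.0000, 0.0000).
r_{33} = ‖u_3‖ = 3.4641.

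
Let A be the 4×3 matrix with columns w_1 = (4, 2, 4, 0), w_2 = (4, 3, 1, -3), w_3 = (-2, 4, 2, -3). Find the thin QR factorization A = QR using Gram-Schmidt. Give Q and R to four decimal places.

Q = [[0.6667, 0.2759, -0.6907], [0.3333, 0.3862, 0.5241], [0.6667, -0.4690, 0.4287], [0.0000, -0.7448, -0.2540]], R = [[6.0000, 4.3333, 1.3333], [0.0000, 4.0277, 2.2897], [0.0000, 0.0000, 5.0970]]

e_1 = w_1/‖w_1‖ = (4, 2, 4, 0)/6.0000 = (0.6667, 0.3333, 0.6667, 0.0000).
r_{12} = e_1·w_2 = 4.3333.
u_2 = w_2 − 4.3333·e_1 = (1.1111, 1.5556, -1.8889, -3.0000).
‖u_2‖ = 4.0277, so e_2 = (0.2759, 0.3862, -0.4690, -0.7448).
r_{13} = e_1·w_3 = 1.3333; r_{23} = e_2·w_3 = 2.2897.
u_3 = w_3 − 1.3333·e_1 − 2.2897·e_2 = (-3.5205, 2.6712, 2.1849, -1.2945).
‖u_3‖ = 5.0970, so e_3 = (-0.6907, 0.5241, 0.4287, -0.2540).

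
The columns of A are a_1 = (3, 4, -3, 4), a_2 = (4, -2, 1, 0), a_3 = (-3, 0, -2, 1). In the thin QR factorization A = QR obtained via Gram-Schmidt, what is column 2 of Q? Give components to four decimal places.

q_2 = (0.8602, -0.4541, 0.2314, -0.0175)

a_1 = (3, 4, -3, 4); ‖a_1‖ = 7.0711, so q_1 = (0.4243, 0.5657, -0.4243, 0.5657).
q_1·a_2 = 0.4243·4 + 0.5657·(-2) + (-0.4243)·1 + 0.5657·0 = 0.1414.
u_2 = a_2 − 0.1414·q_1 = (3.9400, -2.0800, 1.0600, -0.0800).
‖u_2‖ = 4.5804, so q_2 = (0.8602, -0.4541, 0.2314, -0.0175).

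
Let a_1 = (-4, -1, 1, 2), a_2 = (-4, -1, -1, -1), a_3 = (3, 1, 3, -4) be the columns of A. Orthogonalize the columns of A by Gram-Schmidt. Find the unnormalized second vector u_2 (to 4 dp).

u_2 = (-1.4545, -0.3636, -1.6364, -2.2727)

a_1 = (-4, -1, 1, 2); ‖a_1‖ = 4.6904, so e_1 = (-0.8528, -0.2132, 0.2132, 0.4264).
e_1·a_2 = (-0.8528)·(-4) + (-0.2132)·(-1) + 0.2132·(-1) + 0.4264·(-1) = 2.9848.
u_2 = a_2 − 2.9848·e_1 = (-1.4545, -0.3636, -1.6364, -2.2727).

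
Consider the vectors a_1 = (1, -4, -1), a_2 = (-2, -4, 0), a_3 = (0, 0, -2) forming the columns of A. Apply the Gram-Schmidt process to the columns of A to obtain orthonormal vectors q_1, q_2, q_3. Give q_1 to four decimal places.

q_1 = (0.2357, -0.9428, -0.2357)

q_1 = a_1/‖a_1‖ = (1, -4, -1)/4.2426 = (0.2357, -0.9428, -0.2357).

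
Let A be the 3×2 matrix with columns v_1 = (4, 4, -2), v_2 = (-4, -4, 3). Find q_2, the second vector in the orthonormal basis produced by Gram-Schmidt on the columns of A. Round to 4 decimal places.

q_2 = (0.2357, 0.2357, 0.9428)

v_1 = (4, 4, -2); ‖v_1‖ = 6.0000, so q_1 = (0.6667, 0.6667, -0.3333).
q_1·v_2 = 0.6667·(-4) + 0.6667·(-4) + (-0.3333)·3 = -6.3333.
u_2 = v_2 + 6.3333·q_1 = (0.2222, 0.2222, 0.8889).
‖u_2‖ = 0.9428, so q_2 = (0.2357, 0.2357, 0.9428).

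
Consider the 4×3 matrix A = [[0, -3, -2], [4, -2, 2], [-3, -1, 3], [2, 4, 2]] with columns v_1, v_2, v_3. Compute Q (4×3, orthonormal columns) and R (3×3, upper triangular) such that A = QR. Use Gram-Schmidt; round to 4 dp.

v_1 = (0, 4, -3, 2); ‖v_1‖ = 5.3852, so q_1 = (0.0000, 0.7428, -0.5571, 0.3714).
q_1·v_2 = 0.0000·(-3) + 0.7428·(-2) + (-0.5571)·(-1) + 0.3714·4 = 0.5571.
u_2 = v_2 − 0.5571·q_1 = (-3.0000, -2.4138, -0.6897, 3.7931).
‖u_2‖ = 5.4488, so q_2 = (-0.5506, -0.4430, -0.1266, 0.6961).
q_1·v_3 = 0.0000·(-2) + 0.7428·2 + (-0.5571)·3 + 0.3714·2 = 0.5571; q_2·v_3 = (-0.5506)·(-2) + (-0.4430)·2 + (-0.1266)·3 + 0.6961·2 = 1.2277.
u_3 = v_3 − 0.5571·q_1 − 1.2277·q_2 = (-1.3240, 2.1301, 3.4657, 0.9384).
‖u_3‖ = 4.3798, so q_3 = (-0.3023, 0.4863, 0.7913, 0.2143).

Q = [[0.0000, -0.5506, -0.3023], [0.7428, -0.4430, 0.4863], [-0.5571, -0.1266, 0.7913], [0.3714, 0.6961, 0.2143]], R = [[5.3852, 0.5571, 0.5571], [0.0000, 5.4488, 1.2277], [0.0000, 0.0000, 4.3798]]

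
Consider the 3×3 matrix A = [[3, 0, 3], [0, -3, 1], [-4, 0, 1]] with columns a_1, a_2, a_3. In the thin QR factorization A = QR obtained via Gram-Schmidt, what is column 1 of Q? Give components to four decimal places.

q_1 = (0.6000, 0.0000, -0.8000)

a_1 = (3, 0, -4); ‖a_1‖ = 5.0000, so q_1 = (0.6000, 0.0000, -0.8000).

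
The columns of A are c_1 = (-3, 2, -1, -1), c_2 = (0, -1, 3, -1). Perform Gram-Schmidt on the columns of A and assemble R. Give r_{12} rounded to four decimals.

e_1 = c_1/‖c_1‖ = (-3, 2, -1, -1)/3.8730 = (-0.7746, 0.5164, -0.2582, -0.2582).
r_{12} = e_1·c_2 = -1.0328.

r_{12} = -1.0328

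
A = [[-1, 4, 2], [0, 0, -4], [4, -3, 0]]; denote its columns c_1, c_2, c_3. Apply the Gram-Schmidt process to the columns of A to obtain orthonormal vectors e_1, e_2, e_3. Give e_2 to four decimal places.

e_1 = c_1/‖c_1‖ = (-1, 0, 4)/4.1231 = (-0.2425, 0.0000, 0.9701).
r_{12} = e_1·c_2 = -3.8806.
u_2 = c_2 + 3.8806·e_1 = (3.0588, 0.0000, 0.7647).
‖u_2‖ = 3.1530, so e_2 = (0.9701, 0.0000, 0.2425).

e_2 = (0.9701, 0.0000, 0.2425)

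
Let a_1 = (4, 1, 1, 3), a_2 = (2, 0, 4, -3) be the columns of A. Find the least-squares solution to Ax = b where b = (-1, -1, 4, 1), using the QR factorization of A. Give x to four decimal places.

e_1 = a_1/‖a_1‖ = (4, 1, 1, 3)/5.1962 = (0.7698, 0.1925, 0.1925, 0.5774).
r_{12} = e_1·a_2 = 0.5774.
u_2 = a_2 − 0.5774·e_1 = (1.5556, -0.1111, 3.8889, -3.3333).
‖u_2‖ = 5.3541, so e_2 = (0.2905, -0.0208, 0.7263, -0.6226).
Qᵀb = (0.3849, 2.0130).
Back-substitute: x_2 = 2.0130/5.3541 = 0.3760.
x_1 = (0.3849 − 0.5774·0.3760)/5.1962 = 0.0323.

x = (0.0323, 0.3760)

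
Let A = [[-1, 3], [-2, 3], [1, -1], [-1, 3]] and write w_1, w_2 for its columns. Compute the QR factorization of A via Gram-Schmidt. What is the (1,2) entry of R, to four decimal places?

r_{12} = -4.9135

e_1 = w_1/‖w_1‖ = (-1, -2, 1, -1)/2.6458 = (-0.3780, -0.7559, 0.3780, -0.3780).
r_{12} = e_1·w_2 = -4.9135.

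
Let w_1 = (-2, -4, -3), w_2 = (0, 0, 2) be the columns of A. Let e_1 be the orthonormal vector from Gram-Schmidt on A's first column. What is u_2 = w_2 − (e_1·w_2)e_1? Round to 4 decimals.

e_1 = w_1/‖w_1‖ = (-2, -4, -3)/5.3852 = (-0.3714, -0.7428, -0.5571).
r_{12} = e_1·w_2 = -1.1142.
u_2 = w_2 + 1.1142·e_1 = (-0.4138, -0.8276, 1.3793).

u_2 = (-0.4138, -0.8276, 1.3793)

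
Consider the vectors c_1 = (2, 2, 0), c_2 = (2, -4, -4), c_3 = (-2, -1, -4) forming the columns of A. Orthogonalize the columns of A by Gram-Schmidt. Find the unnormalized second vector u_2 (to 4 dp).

q_1 = c_1/‖c_1‖ = (2, 2, 0)/2.8284 = (0.7071, 0.7071, 0.0000).
r_{12} = q_1·c_2 = -1.4142.
u_2 = c_2 + 1.4142·q_1 = (3.0000, -3.0000, -4.0000).

u_2 = (3.0000, -3.0000, -4.0000)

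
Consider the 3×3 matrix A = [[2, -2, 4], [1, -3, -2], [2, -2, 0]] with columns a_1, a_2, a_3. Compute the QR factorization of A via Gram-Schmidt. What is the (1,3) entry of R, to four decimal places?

r_{13} = 2.0000

a_1 = (2, 1, 2); ‖a_1‖ = 3.0000, so e_1 = (0.6667, 0.3333, 0.6667).
r_{13} = e_1·a_3 = 2.0000.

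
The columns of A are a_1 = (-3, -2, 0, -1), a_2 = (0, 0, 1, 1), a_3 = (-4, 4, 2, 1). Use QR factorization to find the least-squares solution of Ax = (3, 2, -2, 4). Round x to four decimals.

a_1 = (-3, -2, 0, -1); ‖a_1‖ = 3.7417, so e_1 = (-0.8018, -0.5345, 0.0000, -0.2673).
e_1·a_2 = (-0.8018)·0 + (-0.5345)·0 + 0.0000·1 + (-0.2673)·1 = -0.2673.
u_2 = a_2 + 0.2673·e_1 = (-0.2143, -0.1429, 1.0000, 0.9286).
‖u_2‖ = 1.3887, so e_2 = (-0.1543, -0.1029, 0.7201, 0.6686).
e_1·a_3 = (-0.8018)·(-4) + (-0.5345)·4 + 0.0000·2 + (-0.2673)·1 = 0.8018; e_2·a_3 = (-0.1543)·(-4) + (-0.1029)·4 + 0.7201·2 + 0.6686·1 = 2.3146.
u_3 = a_3 − 0.8018·e_1 − 2.3146·e_2 = (-3.0000, 4.6667, 0.3333, -0.3333).
‖u_3‖ = 5.5678, so e_3 = (-0.5388, 0.8382, 0.0599, -0.0599).
Qᵀb = (-4.5434, 0.5658, -0.2993).
Back-substitute: x_3 = -0.2993/5.5678 = -0.0538.
x_2 = (0.5658 − 2.3146·(-0.0538))/1.3887 = 0.4970.
x_1 = (-4.5434 + 0.2673·0.4970 − 0.8018·(-0.0538))/3.7417 = -1.1673.

x = (-1.1673, 0.4970, -0.0538)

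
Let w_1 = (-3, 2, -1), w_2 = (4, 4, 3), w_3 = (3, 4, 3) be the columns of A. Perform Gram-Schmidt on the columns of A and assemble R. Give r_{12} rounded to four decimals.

q_1 = w_1/‖w_1‖ = (-3, 2, -1)/3.7417 = (-0.8018, 0.5345, -0.2673).
r_{12} = q_1·w_2 = -1.8708.

r_{12} = -1.8708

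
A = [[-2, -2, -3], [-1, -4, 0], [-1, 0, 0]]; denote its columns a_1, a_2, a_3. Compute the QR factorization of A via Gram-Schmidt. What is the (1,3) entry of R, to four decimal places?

r_{13} = 2.4495

a_1 = (-2, -1, -1); ‖a_1‖ = 2.4495, so e_1 = (-0.8165, -0.4082, -0.4082).
r_{13} = e_1·a_3 = 2.4495.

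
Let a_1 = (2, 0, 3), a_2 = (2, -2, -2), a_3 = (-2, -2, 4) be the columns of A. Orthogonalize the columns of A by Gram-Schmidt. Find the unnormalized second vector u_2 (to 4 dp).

u_2 = (2.3077, -2.0000, -1.5385)

e_1 = a_1/‖a_1‖ = (2, 0, 3)/3.6056 = (0.5547, 0.0000, 0.8321).
r_{12} = e_1·a_2 = -0.5547.
u_2 = a_2 + 0.5547·e_1 = (2.3077, -2.0000, -1.5385).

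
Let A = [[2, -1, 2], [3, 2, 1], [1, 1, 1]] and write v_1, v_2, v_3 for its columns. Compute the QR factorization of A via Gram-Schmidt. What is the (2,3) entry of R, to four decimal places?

v_1 = (2, 3, 1); ‖v_1‖ = 3.7417, so e_1 = (0.5345, 0.8018, 0.2673).
e_1·v_2 = 0.5345·(-1) + 0.8018·2 + 0.2673·1 = 1.3363.
u_2 = v_2 − 1.3363·e_1 = (-1.7143, 0.9286, 0.6429).
‖u_2‖ = 2.0529, so e_2 = (-0.8351, 0.4523, 0.3132).
r_{23} = e_2·v_3 = -0.9047.

r_{23} = -0.9047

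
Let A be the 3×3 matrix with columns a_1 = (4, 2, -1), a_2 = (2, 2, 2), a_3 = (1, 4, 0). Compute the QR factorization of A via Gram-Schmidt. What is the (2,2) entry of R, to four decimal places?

r_{22} = 2.6904

e_1 = a_1/‖a_1‖ = (4, 2, -1)/4.5826 = (0.8729, 0.4364, -0.2182).
r_{12} = e_1·a_2 = 2.1822.
u_2 = a_2 − 2.1822·e_1 = (0.0952, 1.0476, 2.4762).
r_{22} = ‖u_2‖ = 2.6904.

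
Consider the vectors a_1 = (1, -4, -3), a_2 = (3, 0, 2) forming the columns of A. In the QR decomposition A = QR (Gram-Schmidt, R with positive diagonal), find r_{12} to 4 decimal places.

r_{12} = -0.5883

a_1 = (1, -4, -3); ‖a_1‖ = 5.0990, so q_1 = (0.1961, -0.7845, -0.5883).
r_{12} = q_1·a_2 = -0.5883.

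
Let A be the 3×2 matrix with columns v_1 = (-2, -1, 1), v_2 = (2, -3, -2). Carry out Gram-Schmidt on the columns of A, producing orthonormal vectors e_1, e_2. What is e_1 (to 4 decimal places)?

v_1 = (-2, -1, 1); ‖v_1‖ = 2.4495, so e_1 = (-0.8165, -0.4082, 0.4082).

e_1 = (-0.8165, -0.4082, 0.4082)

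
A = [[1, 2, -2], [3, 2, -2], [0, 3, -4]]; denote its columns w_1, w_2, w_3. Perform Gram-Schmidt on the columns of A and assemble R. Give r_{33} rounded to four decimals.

w_1 = (1, 3, 0); ‖w_1‖ = 3.1623, so q_1 = (0.3162, 0.9487, 0.0000).
q_1·w_2 = 0.3162·2 + 0.9487·2 + 0.0000·3 = 2.5298.
u_2 = w_2 − 2.5298·q_1 = (1.2000, -0.4000, 3.0000).
‖u_2‖ = 3.2558, so q_2 = (0.3686, -0.1229, 0.9214).
q_1·w_3 = 0.3162·(-2) + 0.9487·(-2) + 0.0000·(-4) = -2.5298; q_2·w_3 = 0.3686·(-2) + (-0.1229)·(-2) + 0.9214·(-4) = -4.1772.
u_3 = w_3 + 2.5298·q_1 + 4.1772·q_2 = (0.3396, -0.1132, -0.1509).
r_{33} = ‖u_3‖ = 0.3885.

r_{33} = 0.3885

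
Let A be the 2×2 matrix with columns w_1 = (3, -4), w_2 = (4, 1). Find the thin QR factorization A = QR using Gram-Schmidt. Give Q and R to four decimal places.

w_1 = (3, -4); ‖w_1‖ = 5.0000, so q_1 = (0.6000, -0.8000).
q_1·w_2 = 0.6000·4 + (-0.8000)·1 = 1.6000.
u_2 = w_2 − 1.6000·q_1 = (3.0400, 2.2800).
‖u_2‖ = 3.8000, so q_2 = (0.8000, 0.6000).

Q = [[0.6000, 0.8000], [-0.8000, 0.6000]], R = [[5.0000, 1.6000], [0.0000, 3.8000]]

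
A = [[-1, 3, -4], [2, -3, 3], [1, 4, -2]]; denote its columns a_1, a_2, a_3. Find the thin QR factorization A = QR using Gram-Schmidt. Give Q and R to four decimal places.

Q = [[-0.4082, 0.3967, -0.8222], [0.8165, -0.2441, -0.5232], [0.4082, 0.8849, 0.2242]], R = [[2.4495, -2.0412, 3.2660], [0.0000, 5.4620, -4.0889], [0.0000, 0.0000, 1.2706]]

a_1 = (-1, 2, 1); ‖a_1‖ = 2.4495, so e_1 = (-0.4082, 0.8165, 0.4082).
e_1·a_2 = (-0.4082)·3 + 0.8165·(-3) + 0.4082·4 = -2.0412.
u_2 = a_2 + 2.0412·e_1 = (2.1667, -1.3333, 4.8333).
‖u_2‖ = 5.4620, so e_2 = (0.3967, -0.2441, 0.8849).
e_1·a_3 = (-0.4082)·(-4) + 0.8165·3 + 0.4082·(-2) = 3.2660; e_2·a_3 = 0.3967·(-4) + (-0.2441)·3 + 0.8849·(-2) = -4.0889.
u_3 = a_3 − 3.2660·e_1 + 4.0889·e_2 = (-1.0447, -0.6648, 0.2849).
‖u_3‖ = 1.2706, so e_3 = (-0.8222, -0.5232, 0.2242).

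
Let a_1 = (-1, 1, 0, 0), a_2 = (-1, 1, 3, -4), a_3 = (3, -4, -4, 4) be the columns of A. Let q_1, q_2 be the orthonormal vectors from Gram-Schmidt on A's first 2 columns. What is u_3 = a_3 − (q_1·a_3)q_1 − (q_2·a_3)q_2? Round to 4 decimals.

a_1 = (-1, 1, 0, 0); ‖a_1‖ = 1.4142, so q_1 = (-0.7071, 0.7071, 0.0000, 0.0000).
q_1·a_2 = (-0.7071)·(-1) + 0.7071·1 + 0.0000·3 + 0.0000·(-4) = 1.4142.
u_2 = a_2 − 1.4142·q_1 = (0.0000, 0.0000, 3.0000, -4.0000).
‖u_2‖ = 5.0000, so q_2 = (0.0000, 0.0000, 0.6000, -0.8000).
q_1·a_3 = (-0.7071)·3 + 0.7071·(-4) + 0.0000·(-4) + 0.0000·4 = -4.9497; q_2·a_3 = (0.0000)·3 + 0.0000·(-4) + 0.6000·(-4) + (-0.8000)·4 = -5.6000.
u_3 = a_3 + 4.9497·q_1 + 5.6000·q_2 = (-0.5000, -0.5000, -0.6400, -0.4800).

u_3 = (-0.5000, -0.5000, -0.6400, -0.4800)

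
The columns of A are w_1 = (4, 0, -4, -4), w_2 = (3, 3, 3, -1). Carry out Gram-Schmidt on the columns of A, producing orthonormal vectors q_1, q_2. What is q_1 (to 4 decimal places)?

q_1 = w_1/‖w_1‖ = (4, 0, -4, -4)/6.9282 = (0.5774, 0.0000, -0.5774, -0.5774).

q_1 = (0.5774, 0.0000, -0.5774, -0.5774)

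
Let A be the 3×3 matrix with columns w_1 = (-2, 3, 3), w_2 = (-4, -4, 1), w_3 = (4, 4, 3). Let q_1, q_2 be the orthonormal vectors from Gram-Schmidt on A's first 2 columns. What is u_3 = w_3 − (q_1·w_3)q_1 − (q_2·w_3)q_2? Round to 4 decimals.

u_3 = (1.6552, -1.1034, 2.2069)

w_1 = (-2, 3, 3); ‖w_1‖ = 4.6904, so q_1 = (-0.4264, 0.6396, 0.6396).
q_1·w_2 = (-0.4264)·(-4) + 0.6396·(-4) + 0.6396·1 = -0.2132.
u_2 = w_2 + 0.2132·q_1 = (-4.0909, -3.8636, 1.1364).
‖u_2‖ = 5.7406, so q_2 = (-0.7126, -0.6730, 0.1980).
q_1·w_3 = (-0.4264)·4 + 0.6396·4 + 0.6396·3 = 2.7716; q_2·w_3 = (-0.7126)·4 + (-0.6730)·4 + 0.1980·3 = -4.9488.
u_3 = w_3 − 2.7716·q_1 + 4.9488·q_2 = (1.6552, -1.1034, 2.2069).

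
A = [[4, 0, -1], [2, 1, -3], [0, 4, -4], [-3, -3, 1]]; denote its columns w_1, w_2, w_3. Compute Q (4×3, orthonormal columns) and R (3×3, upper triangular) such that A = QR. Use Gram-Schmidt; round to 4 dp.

q_1 = w_1/‖w_1‖ = (4, 2, 0, -3)/5.3852 = (0.7428, 0.3714, 0.0000, -0.5571).
r_{12} = q_1·w_2 = 2.0426.
u_2 = w_2 − 2.0426·q_1 = (-1.5172, 0.2414, 4.0000, -1.8621).
‖u_2‖ = 4.6720, so q_2 = (-0.3248, 0.0517, 0.8562, -0.3986).
r_{13} = q_1·w_3 = -2.4140; r_{23} = q_2·w_3 = -3.6535.
u_3 = w_3 + 2.4140·q_1 + 3.6535·q_2 = (-0.3934, -1.9147, -0.8720, -1.8009).
‖u_3‖ = 2.7973, so q_3 = (-0.1406, -0.6845, -0.3117, -0.6438).

Q = [[0.7428, -0.3248, -0.1406], [0.3714, 0.0517, -0.6845], [0.0000, 0.8562, -0.3117], [-0.5571, -0.3986, -0.6438]], R = [[5.3852, 2.0426, -2.4140], [0.0000, 4.6720, -3.6535], [0.0000, 0.0000, 2.7973]]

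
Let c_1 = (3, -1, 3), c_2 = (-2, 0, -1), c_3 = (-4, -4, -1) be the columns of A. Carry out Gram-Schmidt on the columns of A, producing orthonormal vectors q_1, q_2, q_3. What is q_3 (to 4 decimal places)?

q_3 = (0.2673, -0.8018, -0.5345)

c_1 = (3, -1, 3); ‖c_1‖ = 4.3589, so q_1 = (0.6882, -0.2294, 0.6882).
q_1·c_2 = 0.6882·(-2) + (-0.2294)·0 + 0.6882·(-1) = -2.0647.
u_2 = c_2 + 2.0647·q_1 = (-0.5789, -0.4737, 0.4211).
‖u_2‖ = 0.8584, so q_2 = (-0.6745, -0.5518, 0.4905).
q_1·c_3 = 0.6882·(-4) + (-0.2294)·(-4) + 0.6882·(-1) = -2.5236; q_2·c_3 = (-0.6745)·(-4) + (-0.5518)·(-4) + 0.4905·(-1) = 4.4146.
u_3 = c_3 + 2.5236·q_1 − 4.4146·q_2 = (0.7143, -2.1429, -1.4286).
‖u_3‖ = 2.6726, so q_3 = (0.2673, -0.8018, -0.5345).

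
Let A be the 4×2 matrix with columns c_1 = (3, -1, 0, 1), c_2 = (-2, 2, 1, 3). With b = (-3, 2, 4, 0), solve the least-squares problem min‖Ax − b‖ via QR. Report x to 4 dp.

c_1 = (3, -1, 0, 1); ‖c_1‖ = 3.3166, so q_1 = (0.9045, -0.3015, 0.0000, 0.3015).
q_1·c_2 = 0.9045·(-2) + (-0.3015)·2 + 0.0000·1 + 0.3015·3 = -1.5076.
u_2 = c_2 + 1.5076·q_1 = (-0.6364, 1.5455, 1.0000, 3.4545).
‖u_2‖ = 3.9658, so q_2 = (-0.1605, 0.3897, 0.2522, 0.8711).
Qᵀb = (-3.3166, 2.2694).
Back-substitute: x_2 = 2.2694/3.9658 = 0.5723.
x_1 = (-3.3166 + 1.5076·0.5723)/3.3166 = -0.7399.

x = (-0.7399, 0.5723)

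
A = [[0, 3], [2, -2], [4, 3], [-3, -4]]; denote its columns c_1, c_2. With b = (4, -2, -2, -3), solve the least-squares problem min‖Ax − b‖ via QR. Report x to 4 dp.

x = (-0.7892, 0.9943)

e_1 = c_1/‖c_1‖ = (0, 2, 4, -3)/5.3852 = (0.0000, 0.3714, 0.7428, -0.5571).
r_{12} = e_1·c_2 = 3.7139.
u_2 = c_2 − 3.7139·e_1 = (3.0000, -3.3793, 0.2414, -1.9310).
‖u_2‖ = 4.9201, so e_2 = (0.6097, -0.6868, 0.0491, -0.3925).
Qᵀb = (-0.5571, 4.8920).
Back-substitute: x_2 = 4.8920/4.9201 = 0.9943.
x_1 = (-0.5571 − 3.7139·0.9943)/5.3852 = -0.7892.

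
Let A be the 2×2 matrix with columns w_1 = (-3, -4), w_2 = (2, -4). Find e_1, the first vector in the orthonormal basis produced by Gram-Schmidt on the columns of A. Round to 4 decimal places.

e_1 = w_1/‖w_1‖ = (-3, -4)/5.0000 = (-0.6000, -0.8000).

e_1 = (-0.6000, -0.8000)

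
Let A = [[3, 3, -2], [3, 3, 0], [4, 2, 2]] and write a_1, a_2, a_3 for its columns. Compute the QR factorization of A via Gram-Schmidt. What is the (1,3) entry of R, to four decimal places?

r_{13} = 0.3430

q_1 = a_1/‖a_1‖ = (3, 3, 4)/5.8310 = (0.5145, 0.5145, 0.6860).
r_{13} = q_1·a_3 = 0.3430.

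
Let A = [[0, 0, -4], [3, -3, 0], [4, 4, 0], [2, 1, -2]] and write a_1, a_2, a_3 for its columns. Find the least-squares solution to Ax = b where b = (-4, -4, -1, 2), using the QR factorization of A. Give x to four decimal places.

x = (-0.5263, 0.6095, 0.5557)

a_1 = (0, 3, 4, 2); ‖a_1‖ = 5.3852, so e_1 = (0.0000, 0.5571, 0.7428, 0.3714).
e_1·a_2 = 0.0000·0 + 0.5571·(-3) + 0.7428·4 + 0.3714·1 = 1.6713.
u_2 = a_2 − 1.6713·e_1 = (0.0000, -3.9310, 2.7586, 0.3793).
‖u_2‖ = 4.8174, so e_2 = (0.0000, -0.8160, 0.5726, 0.0787).
e_1·a_3 = 0.0000·(-4) + 0.5571·0 + 0.7428·0 + 0.3714·(-2) = -0.7428; e_2·a_3 = 0.0000·(-4) + (-0.8160)·0 + 0.5726·0 + 0.0787·(-2) = -0.1575.
u_3 = a_3 + 0.7428·e_1 + 0.1575·e_2 = (-4.0000, 0.2853, 0.6419, -1.7117).
‖u_3‖ = 4.4072, so e_3 = (-0.9076, 0.0647, 0.1456, -0.3884).
Qᵀb = (-2.2283, 2.8489, 2.4490).
Back-substitute: x_3 = 2.4490/4.4072 = 0.5557.
x_2 = (2.8489 + 0.1575·0.5557)/4.8174 = 0.6095.
x_1 = (-2.2283 − 1.6713·0.6095 + 0.7428·0.5557)/5.3852 = -0.5263.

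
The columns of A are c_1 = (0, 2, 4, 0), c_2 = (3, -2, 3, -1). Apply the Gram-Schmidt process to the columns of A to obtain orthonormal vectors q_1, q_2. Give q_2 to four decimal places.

c_1 = (0, 2, 4, 0); ‖c_1‖ = 4.4721, so q_1 = (0.0000, 0.4472, 0.8944, 0.0000).
q_1·c_2 = 0.0000·3 + 0.4472·(-2) + 0.8944·3 + 0.0000·(-1) = 1.7889.
u_2 = c_2 − 1.7889·q_1 = (3.0000, -2.8000, 1.4000, -1.0000).
‖u_2‖ = 4.4497, so q_2 = (0.6742, -0.6293, 0.3146, -0.2247).

q_2 = (0.6742, -0.6293, 0.3146, -0.2247)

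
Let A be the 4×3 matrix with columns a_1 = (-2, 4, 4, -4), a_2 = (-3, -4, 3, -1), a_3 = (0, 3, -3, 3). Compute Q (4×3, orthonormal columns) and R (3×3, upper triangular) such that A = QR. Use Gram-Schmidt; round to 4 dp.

a_1 = (-2, 4, 4, -4); ‖a_1‖ = 7.2111, so q_1 = (-0.2774, 0.5547, 0.5547, -0.5547).
q_1·a_2 = (-0.2774)·(-3) + 0.5547·(-4) + 0.5547·3 + (-0.5547)·(-1) = 0.8321.
u_2 = a_2 − 0.8321·q_1 = (-2.7692, -4.4615, 2.5385, -0.5385).
‖u_2‖ = 5.8573, so q_2 = (-0.4728, -0.7617, 0.4334, -0.0919).
q_1·a_3 = (-0.2774)·0 + 0.5547·3 + 0.5547·(-3) + (-0.5547)·3 = -1.6641; q_2·a_3 = (-0.4728)·0 + (-0.7617)·3 + 0.4334·(-3) + (-0.0919)·3 = -3.8611.
u_3 = a_3 + 1.6641·q_1 + 3.8611·q_2 = (-2.2870, 0.9821, -0.4036, 1.7220).
‖u_3‖ = 3.0533, so q_3 = (-0.7490, 0.3216, -0.1322, 0.5640).

Q = [[-0.2774, -0.4728, -0.7490], [0.5547, -0.7617, 0.3216], [0.5547, 0.4334, -0.1322], [-0.5547, -0.0919, 0.5640]], R = [[7.2111, 0.8321, -1.6641], [0.0000, 5.8573, -3.8611], [0.0000, 0.0000, 3.0533]]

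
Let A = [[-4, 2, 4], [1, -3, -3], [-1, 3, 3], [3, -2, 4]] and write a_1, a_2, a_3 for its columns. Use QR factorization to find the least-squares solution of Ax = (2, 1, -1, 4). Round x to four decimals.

a_1 = (-4, 1, -1, 3); ‖a_1‖ = 5.1962, so e_1 = (-0.7698, 0.1925, -0.1925, 0.5774).
e_1·a_2 = (-0.7698)·2 + 0.1925·(-3) + (-0.1925)·3 + 0.5774·(-2) = -3.8490.
u_2 = a_2 + 3.8490·e_1 = (-0.9630, -2.2593, 2.2593, 0.2222).
‖u_2‖ = 3.3444, so e_2 = (-0.2879, -0.6755, 0.6755, 0.0664).
e_1·a_3 = (-0.7698)·4 + 0.1925·(-3) + (-0.1925)·3 + 0.5774·4 = -1.9245; e_2·a_3 = (-0.2879)·4 + (-0.6755)·(-3) + 0.6755·3 + 0.0664·4 = 3.1672.
u_3 = a_3 + 1.9245·e_1 − 3.1672·e_2 = (3.4305, -0.4901, 0.4901, 4.9007).
‖u_3‖ = 6.0220, so e_3 = (0.5697, -0.0814, 0.0814, 0.8138).
Qᵀb = (1.1547, -1.6611, 4.2317).
Back-substitute: x_3 = 4.2317/6.0220 = 0.7027.
x_2 = (-1.6611 − 3.1672·0.7027)/3.3444 = -1.1622.
x_1 = (1.1547 + 3.8490·(-1.1622) + 1.9245·0.7027)/5.1962 = -0.3784.

x = (-0.3784, -1.1622, 0.7027)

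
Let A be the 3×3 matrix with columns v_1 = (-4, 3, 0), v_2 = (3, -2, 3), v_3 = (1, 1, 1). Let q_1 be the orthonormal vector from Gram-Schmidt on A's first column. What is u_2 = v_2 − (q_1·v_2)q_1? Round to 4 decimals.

u_2 = (0.1200, 0.1600, 3.0000)

v_1 = (-4, 3, 0); ‖v_1‖ = 5.0000, so q_1 = (-0.8000, 0.6000, 0.0000).
q_1·v_2 = (-0.8000)·3 + 0.6000·(-2) + 0.0000·3 = -3.6000.
u_2 = v_2 + 3.6000·q_1 = (0.1200, 0.1600, 3.0000).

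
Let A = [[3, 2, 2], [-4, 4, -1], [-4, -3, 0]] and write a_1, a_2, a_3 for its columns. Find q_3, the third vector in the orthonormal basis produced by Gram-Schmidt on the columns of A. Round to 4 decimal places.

q_3 = (0.8134, 0.0290, 0.5810)

q_1 = a_1/‖a_1‖ = (3, -4, -4)/6.4031 = (0.4685, -0.6247, -0.6247).
r_{12} = q_1·a_2 = 0.3123.
u_2 = a_2 − 0.3123·q_1 = (1.8537, 4.1951, -2.8049).
‖u_2‖ = 5.3761, so q_2 = (0.3448, 0.7803, -0.5217).
r_{13} = q_1·a_3 = 1.5617; r_{23} = q_2·a_3 = -0.0907.
u_3 = a_3 − 1.5617·q_1 + 0.0907·q_2 = (1.2996, 0.0464, 0.9283).
‖u_3‖ = 1.5977, so q_3 = (0.8134, 0.0290, 0.5810).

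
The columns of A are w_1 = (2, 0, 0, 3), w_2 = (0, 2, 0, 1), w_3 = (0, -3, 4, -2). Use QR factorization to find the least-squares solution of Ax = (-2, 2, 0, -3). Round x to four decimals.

q_1 = w_1/‖w_1‖ = (2, 0, 0, 3)/3.6056 = (0.5547, 0.0000, 0.0000, 0.8321).
r_{12} = q_1·w_2 = 0.8321.
u_2 = w_2 − 0.8321·q_1 = (-0.4615, 2.0000, 0.0000, 0.3077).
‖u_2‖ = 2.0755, so q_2 = (-0.2224, 0.9636, 0.0000, 0.1482).
r_{13} = q_1·w_3 = -1.6641; r_{23} = q_2·w_3 = -3.1874.
u_3 = w_3 + 1.6641·q_1 + 3.1874·q_2 = (0.2143, 0.0714, 4.0000, -0.1429).
‖u_3‖ = 4.0089, so q_3 = (0.0535, 0.0178, 0.9978, -0.0356).
Qᵀb = (-3.6056, 1.9272, 0.0356).
Back-substitute: x_3 = 0.0356/4.0089 = 0.0089.
x_2 = (1.9272 + 3.1874·0.0089)/2.0755 = 0.9422.
x_1 = (-3.6056 − 0.8321·0.9422 + 1.6641·0.0089)/3.6056 = -1.2133.

x = (-1.2133, 0.9422, 0.0089)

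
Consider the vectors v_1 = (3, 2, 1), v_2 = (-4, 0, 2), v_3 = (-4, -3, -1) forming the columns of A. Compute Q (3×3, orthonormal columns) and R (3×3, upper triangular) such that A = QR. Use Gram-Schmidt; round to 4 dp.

e_1 = v_1/‖v_1‖ = (3, 2, 1)/3.7417 = (0.8018, 0.5345, 0.2673).
r_{12} = e_1·v_2 = -2.6726.
u_2 = v_2 + 2.6726·e_1 = (-1.8571, 1.4286, 2.7143).
‖u_2‖ = 3.5857, so e_2 = (-0.5179, 0.3984, 0.7570).
r_{13} = e_1·v_3 = -5.0780; r_{23} = e_2·v_3 = 0.1195.
u_3 = v_3 + 5.0780·e_1 − 0.1195·e_2 = (0.1333, -0.3333, 0.2667).
‖u_3‖ = 0.4472, so e_3 = (0.2981, -0.7454, 0.5963).

Q = [[0.8018, -0.5179, 0.2981], [0.5345, 0.3984, -0.7454], [0.2673, 0.7570, 0.5963]], R = [[3.7417, -2.6726, -5.0780], [0.0000, 3.5857, 0.1195], [0.0000, 0.0000, 0.4472]]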